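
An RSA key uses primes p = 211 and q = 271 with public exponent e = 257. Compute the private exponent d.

11693

φ(n) = (p−1)(q−1) = 210·270 = 56700.
Need d with 257·d ≡ 1 (mod 56700). Apply the extended Euclidean algorithm:
56700 = 220·257 + 160
257 = 1·160 + 97
160 = 1·97 + 63
97 = 1·63 + 34
63 = 1·34 + 29
34 = 1·29 + 5
29 = 5·5 + 4
5 = 1·4 + 1
4 = 4·1 + 0
Back-substitute:
1 = 5 − 4
1 = −29 + 6·5
1 = 6·34 − 7·29
1 = −7·63 + 13·34
1 = 13·97 − 20·63
1 = −20·160 + 33·97
1 = 33·257 − 53·160
1 = −53·56700 + 11693·257
So 257·11693 ≡ 1 (mod 56700), hence d = 11693.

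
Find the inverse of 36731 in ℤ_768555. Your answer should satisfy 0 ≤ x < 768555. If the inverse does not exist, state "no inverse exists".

20066

Run Euclid on (768555, 36731):
768555 = 20·36731 + 33935
36731 = 1·33935 + 2796
33935 = 12·2796 + 383
2796 = 7·383 + 115
383 = 3·115 + 38
115 = 3·38 + 1
38 = 38·1 + 0
Since gcd(36731, 768555) = 1, back-substitute to write 1 as a combination:
1 = 115 − 3·38
1 = −3·383 + 10·115
1 = 10·2796 − 73·383
1 = −73·33935 + 886·2796
1 = 886·36731 − 959·33935
1 = −959·768555 + 20066·36731
So 36731·20066 ≡ 1 (mod 768555).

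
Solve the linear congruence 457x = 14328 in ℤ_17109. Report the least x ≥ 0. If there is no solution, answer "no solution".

First find gcd(457, 17109):
17109 = 37*457 + 200
457 = 2*200 + 57
200 = 3*57 + 29
57 = 1*29 + 28
29 = 1*28 + 1
28 = 28*1 + 0
gcd = 1, so a unique solution mod 17109 exists.
Back-substitute for the Bézout coefficients:
1 = 29 − 28
1 = −57 + 2·29
1 = 2·200 − 7·57
1 = −7·457 + 16·200
1 = 16·17109 − 599·457
So 457·(-599) ≡ 1 (mod 17109), giving 457⁻¹ ≡ 16510.
x ≡ 457⁻¹·14328 ≡ 16510·14328 ≡ 6246 (mod 17109).

6246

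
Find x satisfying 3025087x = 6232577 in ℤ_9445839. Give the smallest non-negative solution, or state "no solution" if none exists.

First find gcd(3025087, 9445839):
9445839 = 3*3025087 + 370578
3025087 = 8*370578 + 60463
370578 = 6*60463 + 7800
60463 = 7*7800 + 5863
7800 = 1*5863 + 1937
5863 = 3*1937 + 52
1937 = 37*52 + 13
52 = 4*13 + 0
gcd = 13 and 13 | 6232577, so solutions exist. Divide through by 13: 232699x ≡ 479429 (mod 726603).
Now find 232699⁻¹ mod 726603:
726603 = 3·232699 + 28506
232699 = 8·28506 + 4651
28506 = 6·4651 + 600
4651 = 7·600 + 451
600 = 1·451 + 149
451 = 3·149 + 4
149 = 37·4 + 1
4 = 4·1 + 0
Back-substitute:
1 = 149 − 37·4
1 = −37·451 + 112·149
1 = 112·600 − 149·451
1 = −149·4651 + 1155·600
1 = 1155·28506 − 7079·4651
1 = −7079·232699 + 57787·28506
1 = 57787·726603 − 180440·232699
So 232699·(-180440) ≡ 1 (mod 726603), i.e. 232699⁻¹ ≡ 546163.
Then x ≡ 546163·479429 ≡ 457817 (mod 726603); the smallest non-negative solution is x = 457817.

457817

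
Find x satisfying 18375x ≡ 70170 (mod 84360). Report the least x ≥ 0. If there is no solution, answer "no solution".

1854

First find gcd(18375, 84360):
84360 = 4*18375 + 10860
18375 = 1*10860 + 7515
10860 = 1*7515 + 3345
7515 = 2*3345 + 825
3345 = 4*825 + 45
825 = 18*45 + 15
45 = 3*15 + 0
gcd = 15 and 15 | 70170, so solutions exist. Divide through by 15: 1225x ≡ 4678 (mod 5624).
Now find 1225⁻¹ mod 5624:
5624 = 4×1225 + 724
1225 = 1×724 + 501
724 = 1×501 + 223
501 = 2×223 + 55
223 = 4×55 + 3
55 = 18×3 + 1
3 = 3×1 + 0
Back-substitute:
1 = 55 − 18·3
1 = −18·223 + 73·55
1 = 73·501 − 164·223
1 = −164·724 + 237·501
1 = 237·1225 − 401·724
1 = −401·5624 + 1841·1225
So 1225⁻¹ ≡ 1841 (mod 5624).
Then x ≡ 1841·4678 ≡ 1854 (mod 5624); the smallest non-negative solution is x = 1854.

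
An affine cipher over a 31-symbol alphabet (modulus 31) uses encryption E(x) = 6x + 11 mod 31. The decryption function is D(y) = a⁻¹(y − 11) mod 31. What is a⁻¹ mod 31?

26

gcd(31, 6) by repeated division:
31 = 5*6 + 1
6 = 6*1 + 0
gcd = 1, so the inverse exists. Back-substitute:
1 = 31 − 5·6
Hence 6⁻¹ ≡ -5 ≡ 26 (mod 31).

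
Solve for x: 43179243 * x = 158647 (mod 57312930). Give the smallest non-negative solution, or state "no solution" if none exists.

no solution

gcd(43179243, 57312930):
57312930 = 1×43179243 + 14133687
43179243 = 3×14133687 + 778182
14133687 = 18×778182 + 126411
778182 = 6×126411 + 19716
126411 = 6×19716 + 8115
19716 = 2×8115 + 3486
8115 = 2×3486 + 1143
3486 = 3×1143 + 57
1143 = 20×57 + 3
57 = 19×3 + 0
gcd = 3, but 3 ∤ 158647, so the congruence has no solution.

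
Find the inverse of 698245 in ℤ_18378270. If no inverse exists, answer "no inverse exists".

no inverse exists

Euclidean algorithm on 18378270, 698245:
18378270 = 26·698245 + 223900
698245 = 3·223900 + 26545
223900 = 8·26545 + 11540
26545 = 2·11540 + 3465
11540 = 3·3465 + 1145
3465 = 3·1145 + 30
1145 = 38·30 + 5
30 = 6·5 + 0
gcd(698245, 18378270) = 5 ≠ 1, so 698245 has no multiplicative inverse modulo 18378270.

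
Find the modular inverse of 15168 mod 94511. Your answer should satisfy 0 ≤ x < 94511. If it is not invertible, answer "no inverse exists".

2698

Apply the Euclidean algorithm to 94511 and 15168:
94511 = 6×15168 + 3503
15168 = 4×3503 + 1156
3503 = 3×1156 + 35
1156 = 33×35 + 1
35 = 35×1 + 0
Since gcd(15168, 94511) = 1, back-substitute to write 1 as a combination:
1 = 1156 − 33·35
1 = −33·3503 + 100·1156
1 = 100·15168 − 433·3503
1 = −433·94511 + 2698·15168
So 15168·2698 ≡ 1 (mod 94511).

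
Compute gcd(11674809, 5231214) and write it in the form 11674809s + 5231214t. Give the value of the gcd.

9

Apply Euclid's algorithm to 11674809 and 5231214:
11674809 = 2·5231214 + 1212381
5231214 = 4·1212381 + 381690
1212381 = 3·381690 + 67311
381690 = 5·67311 + 45135
67311 = 1·45135 + 22176
45135 = 2·22176 + 783
22176 = 28·783 + 252
783 = 3·252 + 27
252 = 9·27 + 9
27 = 3·9 + 0
gcd(11674809, 5231214) = 9.
Working backward:
9 = 252 − 9·27
9 = −9·783 + 28·252
9 = 28·22176 − 793·783
9 = −793·45135 + 1614·22176
9 = 1614·67311 − 2407·45135
9 = −2407·381690 + 13649·67311
9 = 13649·1212381 − 43354·381690
9 = −43354·5231214 + 187065·1212381
9 = 187065·11674809 − 417484·5231214
So 9 = (187065)·11674809 + (-417484)·5231214.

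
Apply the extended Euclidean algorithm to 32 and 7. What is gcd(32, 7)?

Apply Euclid's algorithm to 32 and 7:
32 = 4×7 + 4
7 = 1×4 + 3
4 = 1×3 + 1
3 = 3×1 + 0
gcd(32, 7) = 1.
Working backward:
1 = 4 − 3
1 = −7 + 2·4
1 = 2·32 − 9·7
So 1 = (2)·32 + (-9)·7.

1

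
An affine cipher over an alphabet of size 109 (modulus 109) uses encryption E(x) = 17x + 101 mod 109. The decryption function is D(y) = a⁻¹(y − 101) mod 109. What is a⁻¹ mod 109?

77

gcd(109, 17) by repeated division:
109 = 6·17 + 7
17 = 2·7 + 3
7 = 2·3 + 1
3 = 3·1 + 0
gcd = 1, so the inverse exists. Back-substitute:
1 = 7 − 2·3
1 = −2·17 + 5·7
1 = 5·109 − 32·17
Thus 17·(-32) ≡ 1 (mod 109); reducing, -32 mod 109 = 77.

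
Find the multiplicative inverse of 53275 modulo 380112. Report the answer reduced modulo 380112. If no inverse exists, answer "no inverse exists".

94195

Apply the Euclidean algorithm to 380112 and 53275:
380112 = 7*53275 + 7187
53275 = 7*7187 + 2966
7187 = 2*2966 + 1255
2966 = 2*1255 + 456
1255 = 2*456 + 343
456 = 1*343 + 113
343 = 3*113 + 4
113 = 28*4 + 1
4 = 4*1 + 0
gcd = 1, so the inverse exists. Back-substitute:
1 = 113 − 28·4
1 = −28·343 + 85·113
1 = 85·456 − 113·343
1 = −113·1255 + 311·456
1 = 311·2966 − 735·1255
1 = −735·7187 + 1781·2966
1 = 1781·53275 − 13202·7187
1 = −13202·380112 + 94195·53275
So 53275·94195 ≡ 1 (mod 380112).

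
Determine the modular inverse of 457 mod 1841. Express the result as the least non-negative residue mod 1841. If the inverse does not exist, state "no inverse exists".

991

gcd(1841, 457) by repeated division:
1841 = 4×457 + 13
457 = 35×13 + 2
13 = 6×2 + 1
2 = 2×1 + 0
Since gcd(457, 1841) = 1, back-substitute to write 1 as a combination:
1 = 13 − 6·2
1 = −6·457 + 211·13
1 = 211·1841 − 850·457
Hence 457⁻¹ ≡ -850 ≡ 991 (mod 1841).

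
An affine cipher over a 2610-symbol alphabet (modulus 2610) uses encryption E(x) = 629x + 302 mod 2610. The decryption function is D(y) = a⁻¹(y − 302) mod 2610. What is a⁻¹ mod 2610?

gcd(2610, 629) by repeated division:
2610 = 4·629 + 94
629 = 6·94 + 65
94 = 1·65 + 29
65 = 2·29 + 7
29 = 4·7 + 1
7 = 7·1 + 0
gcd = 1, so the inverse exists. Back-substitute:
1 = 29 − 4·7
1 = −4·65 + 9·29
1 = 9·94 − 13·65
1 = −13·629 + 87·94
1 = 87·2610 − 361·629
Hence 629⁻¹ ≡ -361 ≡ 2249 (mod 2610).

2249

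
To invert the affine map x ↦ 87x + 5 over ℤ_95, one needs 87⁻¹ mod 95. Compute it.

83

Extended Euclidean algorithm:
95 = 1×87 + 8
87 = 10×8 + 7
8 = 1×7 + 1
7 = 7×1 + 0
gcd = 1, so the inverse exists. Back-substitute:
1 = 8 − 7
1 = −87 + 11·8
1 = 11·95 − 12·87
Thus 87·(-12) ≡ 1 (mod 95); reducing, -12 mod 95 = 83.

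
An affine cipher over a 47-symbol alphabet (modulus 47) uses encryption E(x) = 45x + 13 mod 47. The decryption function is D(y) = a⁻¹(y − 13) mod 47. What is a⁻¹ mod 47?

23

Extended Euclidean algorithm:
47 = 1*45 + 2
45 = 22*2 + 1
2 = 2*1 + 0
gcd = 1, so the inverse exists. Back-substitute:
1 = 45 − 22·2
1 = −22·47 + 23·45
So 45·23 ≡ 1 (mod 47).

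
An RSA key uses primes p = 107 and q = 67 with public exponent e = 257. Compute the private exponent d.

245

φ(n) = (p−1)(q−1) = 106·66 = 6996.
Need d with 257·d ≡ 1 (mod 6996). Apply the extended Euclidean algorithm:
6996 = 27×257 + 57
257 = 4×57 + 29
57 = 1×29 + 28
29 = 1×28 + 1
28 = 28×1 + 0
Back-substitute:
1 = 29 − 28
1 = −57 + 2·29
1 = 2·257 − 9·57
1 = −9·6996 + 245·257
So 257·245 ≡ 1 (mod 6996), hence d = 245.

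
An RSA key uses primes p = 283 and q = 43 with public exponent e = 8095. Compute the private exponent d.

9007

φ(n) = (p−1)(q−1) = 282·42 = 11844.
Need d with 8095·d ≡ 1 (mod 11844). Apply the extended Euclidean algorithm:
11844 = 1×8095 + 3749
8095 = 2×3749 + 597
3749 = 6×597 + 167
597 = 3×167 + 96
167 = 1×96 + 71
96 = 1×71 + 25
71 = 2×25 + 21
25 = 1×21 + 4
21 = 5×4 + 1
4 = 4×1 + 0
Back-substitute:
1 = 21 − 5·4
1 = −5·25 + 6·21
1 = 6·71 − 17·25
1 = −17·96 + 23·71
1 = 23·167 − 40·96
1 = −40·597 + 143·167
1 = 143·3749 − 898·597
1 = −898·8095 + 1939·3749
1 = 1939·11844 − 2837·8095
So 8095·(-2837) ≡ 1 (mod 11844), hence d ≡ -2837 ≡ 9007 (mod 11844).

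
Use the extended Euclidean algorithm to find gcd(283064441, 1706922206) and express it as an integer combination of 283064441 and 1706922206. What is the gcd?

11

Repeated division:
1706922206 = 6*283064441 + 8535560
283064441 = 33*8535560 + 1390961
8535560 = 6*1390961 + 189794
1390961 = 7*189794 + 62403
189794 = 3*62403 + 2585
62403 = 24*2585 + 363
2585 = 7*363 + 44
363 = 8*44 + 11
44 = 4*11 + 0
gcd(283064441, 1706922206) = 11.
Back-substituting:
11 = 363 − 8·44
11 = −8·2585 + 57·363
11 = 57·62403 − 1376·2585
11 = −1376·189794 + 4185·62403
11 = 4185·1390961 − 30671·189794
11 = −30671·8535560 + 188211·1390961
11 = 188211·283064441 − 6241634·8535560
11 = −6241634·1706922206 + 37638015·283064441
So 11 = (-6241634)·1706922206 + (37638015)·283064441.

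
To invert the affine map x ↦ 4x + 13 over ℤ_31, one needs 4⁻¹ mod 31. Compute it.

Run Euclid on (31, 4):
31 = 7·4 + 3
4 = 1·3 + 1
3 = 3·1 + 0
The gcd is 1. Working backward:
1 = 4 − 3
1 = −31 + 8·4
So 4·8 ≡ 1 (mod 31).

8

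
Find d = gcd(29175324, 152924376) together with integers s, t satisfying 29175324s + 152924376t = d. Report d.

Euclidean algorithm:
152924376 = 5×29175324 + 7047756
29175324 = 4×7047756 + 984300
7047756 = 7×984300 + 157656
984300 = 6×157656 + 38364
157656 = 4×38364 + 4200
38364 = 9×4200 + 564
4200 = 7×564 + 252
564 = 2×252 + 60
252 = 4×60 + 12
60 = 5×12 + 0
gcd(29175324, 152924376) = 12.
Back-substituting:
12 = 252 − 4·60
12 = −4·564 + 9·252
12 = 9·4200 − 67·564
12 = −67·38364 + 612·4200
12 = 612·157656 − 2515·38364
12 = −2515·984300 + 15702·157656
12 = 15702·7047756 − 112429·984300
12 = −112429·29175324 + 465418·7047756
12 = 465418·152924376 − 2439519·29175324
So 12 = (465418)·152924376 + (-2439519)·29175324.

12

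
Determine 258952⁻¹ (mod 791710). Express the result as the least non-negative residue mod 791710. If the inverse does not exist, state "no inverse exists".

Compute gcd(258952, 791710):
791710 = 3×258952 + 14854
258952 = 17×14854 + 6434
14854 = 2×6434 + 1986
6434 = 3×1986 + 476
1986 = 4×476 + 82
476 = 5×82 + 66
82 = 1×66 + 16
66 = 4×16 + 2
16 = 8×2 + 0
The gcd is 2, not 1, hence no inverse exists.

no inverse exists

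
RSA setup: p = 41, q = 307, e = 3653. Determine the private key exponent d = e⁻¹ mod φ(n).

φ(n) = (p−1)(q−1) = 40·306 = 12240.
Need d with 3653·d ≡ 1 (mod 12240). Apply the extended Euclidean algorithm:
12240 = 3*3653 + 1281
3653 = 2*1281 + 1091
1281 = 1*1091 + 190
1091 = 5*190 + 141
190 = 1*141 + 49
141 = 2*49 + 43
49 = 1*43 + 6
43 = 7*6 + 1
6 = 6*1 + 0
Back-substitute:
1 = 43 − 7·6
1 = −7·49 + 8·43
1 = 8·141 − 23·49
1 = −23·190 + 31·141
1 = 31·1091 − 178·190
1 = −178·1281 + 209·1091
1 = 209·3653 − 596·1281
1 = −596·12240 + 1997·3653
So 3653·1997 ≡ 1 (mod 12240), hence d = 1997.

1997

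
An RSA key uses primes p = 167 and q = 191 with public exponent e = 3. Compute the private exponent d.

φ(n) = (p−1)(q−1) = 166·190 = 31540.
Need d with 3·d ≡ 1 (mod 31540). Apply the extended Euclidean algorithm:
31540 = 10513*3 + 1
3 = 3*1 + 0
Back-substitute:
1 = 31540 − 10513·3
So 3·(-10513) ≡ 1 (mod 31540), hence d ≡ -10513 ≡ 21027 (mod 31540).

21027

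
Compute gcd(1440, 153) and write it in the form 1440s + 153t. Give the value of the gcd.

Apply Euclid's algorithm to 1440 and 153:
1440 = 9×153 + 63
153 = 2×63 + 27
63 = 2×27 + 9
27 = 3×9 + 0
gcd(1440, 153) = 9.
Back-substituting:
9 = 63 − 2·27
9 = −2·153 + 5·63
9 = 5·1440 − 47·153
So 9 = (5)·1440 + (-47)·153.

9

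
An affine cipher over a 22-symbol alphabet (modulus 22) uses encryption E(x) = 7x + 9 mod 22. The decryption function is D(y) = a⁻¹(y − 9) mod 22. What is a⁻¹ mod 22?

Run Euclid on (22, 7):
22 = 3*7 + 1
7 = 7*1 + 0
The gcd is 1. Working backward:
1 = 22 − 3·7
Hence 7⁻¹ ≡ -3 ≡ 19 (mod 22).

19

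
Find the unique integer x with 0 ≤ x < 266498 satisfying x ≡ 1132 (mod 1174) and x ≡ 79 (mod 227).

235932

Write x = 1132 + 1174·k. Then 1174·k ≡ 79 − 1132 ≡ 82 (mod 227).
Need 1174⁻¹ mod 227. Extended Euclid on (227, 39):
227 = 5×39 + 32
39 = 1×32 + 7
32 = 4×7 + 4
7 = 1×4 + 3
4 = 1×3 + 1
3 = 3×1 + 0
Back-substitute:
1 = 4 − 3
1 = −7 + 2·4
1 = 2·32 − 9·7
1 = −9·39 + 11·32
1 = 11·227 − 64·39
1174⁻¹ ≡ 163 (mod 227), so k ≡ 163·82 ≡ 200 (mod 227).
x = 1132 + 1174·200 = 235932.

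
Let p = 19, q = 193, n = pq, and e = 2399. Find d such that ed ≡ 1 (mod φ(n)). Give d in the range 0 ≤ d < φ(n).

2207

φ(n) = (p−1)(q−1) = 18·192 = 3456.
Need d with 2399·d ≡ 1 (mod 3456). Apply the extended Euclidean algorithm:
3456 = 1*2399 + 1057
2399 = 2*1057 + 285
1057 = 3*285 + 202
285 = 1*202 + 83
202 = 2*83 + 36
83 = 2*36 + 11
36 = 3*11 + 3
11 = 3*3 + 2
3 = 1*2 + 1
2 = 2*1 + 0
Back-substitute:
1 = 3 − 2
1 = −11 + 4·3
1 = 4·36 − 13·11
1 = −13·83 + 30·36
1 = 30·202 − 73·83
1 = −73·285 + 103·202
1 = 103·1057 − 382·285
1 = −382·2399 + 867·1057
1 = 867·3456 − 1249·2399
So 2399·(-1249) ≡ 1 (mod 3456), hence d ≡ -1249 ≡ 2207 (mod 3456).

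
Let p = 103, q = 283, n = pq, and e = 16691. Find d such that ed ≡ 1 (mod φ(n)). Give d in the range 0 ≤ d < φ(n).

26939

φ(n) = (p−1)(q−1) = 102·282 = 28764.
Need d with 16691·d ≡ 1 (mod 28764). Apply the extended Euclidean algorithm:
28764 = 1·16691 + 12073
16691 = 1·12073 + 4618
12073 = 2·4618 + 2837
4618 = 1·2837 + 1781
2837 = 1·1781 + 1056
1781 = 1·1056 + 725
1056 = 1·725 + 331
725 = 2·331 + 63
331 = 5·63 + 16
63 = 3·16 + 15
16 = 1·15 + 1
15 = 15·1 + 0
Back-substitute:
1 = 16 − 15
1 = −63 + 4·16
1 = 4·331 − 21·63
1 = −21·725 + 46·331
1 = 46·1056 − 67·725
1 = −67·1781 + 113·1056
1 = 113·2837 − 180·1781
1 = −180·4618 + 293·2837
1 = 293·12073 − 766·4618
1 = −766·16691 + 1059·12073
1 = 1059·28764 − 1825·16691
So 16691·(-1825) ≡ 1 (mod 28764), hence d ≡ -1825 ≡ 26939 (mod 28764).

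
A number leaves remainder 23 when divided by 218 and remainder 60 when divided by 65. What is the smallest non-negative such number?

Write x = 23 + 218·k. Then 218·k ≡ 60 − 23 ≡ 37 (mod 65).
Need 218⁻¹ mod 65. Extended Euclid on (65, 23):
65 = 2×23 + 19
23 = 1×19 + 4
19 = 4×4 + 3
4 = 1×3 + 1
3 = 3×1 + 0
Back-substitute:
1 = 4 − 3
1 = −19 + 5·4
1 = 5·23 − 6·19
1 = −6·65 + 17·23
218⁻¹ ≡ 17 (mod 65), so k ≡ 17·37 ≡ 44 (mod 65).
x = 23 + 218·44 = 9615.

9615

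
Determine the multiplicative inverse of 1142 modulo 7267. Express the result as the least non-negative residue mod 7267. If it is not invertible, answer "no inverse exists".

4868

Run Euclid on (7267, 1142):
7267 = 6×1142 + 415
1142 = 2×415 + 312
415 = 1×312 + 103
312 = 3×103 + 3
103 = 34×3 + 1
3 = 3×1 + 0
gcd = 1, so the inverse exists. Back-substitute:
1 = 103 − 34·3
1 = −34·312 + 103·103
1 = 103·415 − 137·312
1 = −137·1142 + 377·415
1 = 377·7267 − 2399·1142
Hence 1142⁻¹ ≡ -2399 ≡ 4868 (mod 7267).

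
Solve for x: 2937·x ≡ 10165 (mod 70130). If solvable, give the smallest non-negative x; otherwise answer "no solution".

First find gcd(2937, 70130):
70130 = 23*2937 + 2579
2937 = 1*2579 + 358
2579 = 7*358 + 73
358 = 4*73 + 66
73 = 1*66 + 7
66 = 9*7 + 3
7 = 2*3 + 1
3 = 3*1 + 0
gcd = 1, so a unique solution mod 70130 exists.
Back-substitute for the Bézout coefficients:
1 = 7 − 2·3
1 = −2·66 + 19·7
1 = 19·73 − 21·66
1 = −21·358 + 103·73
1 = 103·2579 − 742·358
1 = −742·2937 + 845·2579
1 = 845·70130 − 20177·2937
So 2937·(-20177) ≡ 1 (mod 70130), giving 2937⁻¹ ≡ 49953.
x ≡ 2937⁻¹·10165 ≡ 49953·10165 ≡ 31045 (mod 70130).

31045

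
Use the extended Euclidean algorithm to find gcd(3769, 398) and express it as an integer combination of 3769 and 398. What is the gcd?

Apply Euclid's algorithm to 3769 and 398:
3769 = 9*398 + 187
398 = 2*187 + 24
187 = 7*24 + 19
24 = 1*19 + 5
19 = 3*5 + 4
5 = 1*4 + 1
4 = 4*1 + 0
gcd(3769, 398) = 1.
Back-substituting:
1 = 5 − 4
1 = −19 + 4·5
1 = 4·24 − 5·19
1 = −5·187 + 39·24
1 = 39·398 − 83·187
1 = −83·3769 + 786·398
So 1 = (-83)·3769 + (786)·398.

1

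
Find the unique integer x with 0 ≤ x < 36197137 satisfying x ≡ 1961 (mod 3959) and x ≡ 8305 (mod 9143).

Write x = 1961 + 3959·k. Then 3959·k ≡ 8305 − 1961 ≡ 6344 (mod 9143).
Need 3959⁻¹ mod 9143. Extended Euclid on (9143, 3959):
9143 = 2*3959 + 1225
3959 = 3*1225 + 284
1225 = 4*284 + 89
284 = 3*89 + 17
89 = 5*17 + 4
17 = 4*4 + 1
4 = 4*1 + 0
Back-substitute:
1 = 17 − 4·4
1 = −4·89 + 21·17
1 = 21·284 − 67·89
1 = −67·1225 + 289·284
1 = 289·3959 − 934·1225
1 = −934·9143 + 2157·3959
3959⁻¹ ≡ 2157 (mod 9143), so k ≡ 2157·6344 ≡ 6080 (mod 9143).
x = 1961 + 3959·6080 = 24072681.

24072681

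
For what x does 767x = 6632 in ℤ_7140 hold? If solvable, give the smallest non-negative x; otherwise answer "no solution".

First find gcd(767, 7140):
7140 = 9×767 + 237
767 = 3×237 + 56
237 = 4×56 + 13
56 = 4×13 + 4
13 = 3×4 + 1
4 = 4×1 + 0
gcd = 1, so a unique solution mod 7140 exists.
Back-substitute for the Bézout coefficients:
1 = 13 − 3·4
1 = −3·56 + 13·13
1 = 13·237 − 55·56
1 = −55·767 + 178·237
1 = 178·7140 − 1657·767
So 767·(-1657) ≡ 1 (mod 7140), giving 767⁻¹ ≡ 5483.
x ≡ 767⁻¹·6632 ≡ 5483·6632 ≡ 6376 (mod 7140).

6376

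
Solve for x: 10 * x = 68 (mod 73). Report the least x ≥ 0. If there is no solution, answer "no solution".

First find gcd(10, 73):
73 = 7*10 + 3
10 = 3*3 + 1
3 = 3*1 + 0
gcd = 1, so a unique solution mod 73 exists.
Back-substitute for the Bézout coefficients:
1 = 10 − 3·3
1 = −3·73 + 22·10
So 10·(22) ≡ 1 (mod 73), giving 10⁻¹ ≡ 22.
x ≡ 10⁻¹·68 ≡ 22·68 ≡ 36 (mod 73).

36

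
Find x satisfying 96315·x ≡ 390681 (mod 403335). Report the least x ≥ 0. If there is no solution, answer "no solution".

gcd(96315, 403335):
403335 = 4·96315 + 18075
96315 = 5·18075 + 5940
18075 = 3·5940 + 255
5940 = 23·255 + 75
255 = 3·75 + 30
75 = 2·30 + 15
30 = 2·15 + 0
gcd = 15, but 15 ∤ 390681, so the congruence has no solution.

no solution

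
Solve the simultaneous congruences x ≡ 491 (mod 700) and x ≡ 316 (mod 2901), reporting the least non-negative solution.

507991

Write x = 491 + 700·k. Then 700·k ≡ 316 − 491 ≡ 2726 (mod 2901).
Need 700⁻¹ mod 2901. Extended Euclid on (2901, 700):
2901 = 4·700 + 101
700 = 6·101 + 94
101 = 1·94 + 7
94 = 13·7 + 3
7 = 2·3 + 1
3 = 3·1 + 0
Back-substitute:
1 = 7 − 2·3
1 = −2·94 + 27·7
1 = 27·101 − 29·94
1 = −29·700 + 201·101
1 = 201·2901 − 833·700
700⁻¹ ≡ 2068 (mod 2901), so k ≡ 2068·2726 ≡ 725 (mod 2901).
x = 491 + 700·725 = 507991.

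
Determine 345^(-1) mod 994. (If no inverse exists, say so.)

291

Apply the Euclidean algorithm to 994 and 345:
994 = 2·345 + 304
345 = 1·304 + 41
304 = 7·41 + 17
41 = 2·17 + 7
17 = 2·7 + 3
7 = 2·3 + 1
3 = 3·1 + 0
gcd = 1, so the inverse exists. Back-substitute:
1 = 7 − 2·3
1 = −2·17 + 5·7
1 = 5·41 − 12·17
1 = −12·304 + 89·41
1 = 89·345 − 101·304
1 = −101·994 + 291·345
So 345·291 ≡ 1 (mod 994).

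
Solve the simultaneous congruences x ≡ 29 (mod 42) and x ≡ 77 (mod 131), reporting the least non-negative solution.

3221

Write x = 29 + 42·k. Then 42·k ≡ 77 − 29 ≡ 48 (mod 131).
Need 42⁻¹ mod 131. Extended Euclid on (131, 42):
131 = 3*42 + 5
42 = 8*5 + 2
5 = 2*2 + 1
2 = 2*1 + 0
Back-substitute:
1 = 5 − 2·2
1 = −2·42 + 17·5
1 = 17·131 − 53·42
42⁻¹ ≡ 78 (mod 131), so k ≡ 78·48 ≡ 76 (mod 131).
x = 29 + 42·76 = 3221.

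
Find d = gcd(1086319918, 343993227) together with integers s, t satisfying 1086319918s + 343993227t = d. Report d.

Repeated division:
1086319918 = 3·343993227 + 54340237
343993227 = 6·54340237 + 17951805
54340237 = 3·17951805 + 484822
17951805 = 37·484822 + 13391
484822 = 36·13391 + 2746
13391 = 4·2746 + 2407
2746 = 1·2407 + 339
2407 = 7·339 + 34
339 = 9·34 + 33
34 = 1·33 + 1
33 = 33·1 + 0
gcd(1086319918, 343993227) = 1.
Express as a combination:
1 = 34 − 33
1 = −339 + 10·34
1 = 10·2407 − 71·339
1 = −71·2746 + 81·2407
1 = 81·13391 − 395·2746
1 = −395·484822 + 14301·13391
1 = 14301·17951805 − 529532·484822
1 = −529532·54340237 + 1602897·17951805
1 = 1602897·343993227 − 10146914·54340237
1 = −10146914·1086319918 + 32043639·343993227
So 1 = (-10146914)·1086319918 + (32043639)·343993227.

1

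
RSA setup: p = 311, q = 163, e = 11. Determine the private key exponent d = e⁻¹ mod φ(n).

φ(n) = (p−1)(q−1) = 310·162 = 50220.
Need d with 11·d ≡ 1 (mod 50220). Apply the extended Euclidean algorithm:
50220 = 4565*11 + 5
11 = 2*5 + 1
5 = 5*1 + 0
Back-substitute:
1 = 11 − 2·5
1 = −2·50220 + 9131·11
So 11·9131 ≡ 1 (mod 50220), hence d = 9131.

9131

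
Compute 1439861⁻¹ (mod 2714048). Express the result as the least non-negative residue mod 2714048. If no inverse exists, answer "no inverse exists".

1853853

Apply the Euclidean algorithm to 2714048 and 1439861:
2714048 = 1·1439861 + 1274187
1439861 = 1·1274187 + 165674
1274187 = 7·165674 + 114469
165674 = 1·114469 + 51205
114469 = 2·51205 + 12059
51205 = 4·12059 + 2969
12059 = 4·2969 + 183
2969 = 16·183 + 41
183 = 4·41 + 19
41 = 2·19 + 3
19 = 6·3 + 1
3 = 3·1 + 0
Since gcd(1439861, 2714048) = 1, back-substitute to write 1 as a combination:
1 = 19 − 6·3
1 = −6·41 + 13·19
1 = 13·183 − 58·41
1 = −58·2969 + 941·183
1 = 941·12059 − 3822·2969
1 = −3822·51205 + 16229·12059
1 = 16229·114469 − 36280·51205
1 = −36280·165674 + 52509·114469
1 = 52509·1274187 − 403843·165674
1 = −403843·1439861 + 456352·1274187
1 = 456352·2714048 − 860195·1439861
Hence 1439861⁻¹ ≡ -860195 ≡ 1853853 (mod 2714048).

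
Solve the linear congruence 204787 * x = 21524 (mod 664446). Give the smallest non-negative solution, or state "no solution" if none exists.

586664

First find gcd(204787, 664446):
664446 = 3·204787 + 50085
204787 = 4·50085 + 4447
50085 = 11·4447 + 1168
4447 = 3·1168 + 943
1168 = 1·943 + 225
943 = 4·225 + 43
225 = 5·43 + 10
43 = 4·10 + 3
10 = 3·3 + 1
3 = 3·1 + 0
gcd = 1, so a unique solution mod 664446 exists.
Back-substitute for the Bézout coefficients:
1 = 10 − 3·3
1 = −3·43 + 13·10
1 = 13·225 − 68·43
1 = −68·943 + 285·225
1 = 285·1168 − 353·943
1 = −353·4447 + 1344·1168
1 = 1344·50085 − 15137·4447
1 = −15137·204787 + 61892·50085
1 = 61892·664446 − 200813·204787
So 204787·(-200813) ≡ 1 (mod 664446), giving 204787⁻¹ ≡ 463633.
x ≡ 204787⁻¹·21524 ≡ 463633·21524 ≡ 586664 (mod 664446).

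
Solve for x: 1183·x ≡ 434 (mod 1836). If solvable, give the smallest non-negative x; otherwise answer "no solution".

1706

First find gcd(1183, 1836):
1836 = 1·1183 + 653
1183 = 1·653 + 530
653 = 1·530 + 123
530 = 4·123 + 38
123 = 3·38 + 9
38 = 4·9 + 2
9 = 4·2 + 1
2 = 2·1 + 0
gcd = 1, so a unique solution mod 1836 exists.
Back-substitute for the Bézout coefficients:
1 = 9 − 4·2
1 = −4·38 + 17·9
1 = 17·123 − 55·38
1 = −55·530 + 237·123
1 = 237·653 − 292·530
1 = −292·1183 + 529·653
1 = 529·1836 − 821·1183
So 1183·(-821) ≡ 1 (mod 1836), giving 1183⁻¹ ≡ 1015.
x ≡ 1183⁻¹·434 ≡ 1015·434 ≡ 1706 (mod 1836).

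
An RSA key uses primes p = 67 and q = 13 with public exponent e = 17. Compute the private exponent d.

φ(n) = (p−1)(q−1) = 66·12 = 792.
Need d with 17·d ≡ 1 (mod 792). Apply the extended Euclidean algorithm:
792 = 46·17 + 10
17 = 1·10 + 7
10 = 1·7 + 3
7 = 2·3 + 1
3 = 3·1 + 0
Back-substitute:
1 = 7 − 2·3
1 = −2·10 + 3·7
1 = 3·17 − 5·10
1 = −5·792 + 233·17
So 17·233 ≡ 1 (mod 792), hence d = 233.

233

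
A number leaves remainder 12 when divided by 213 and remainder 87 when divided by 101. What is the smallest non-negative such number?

3420

Write x = 12 + 213·k. Then 213·k ≡ 87 − 12 ≡ 75 (mod 101).
Need 213⁻¹ mod 101. Extended Euclid on (101, 11):
101 = 9·11 + 2
11 = 5·2 + 1
2 = 2·1 + 0
Back-substitute:
1 = 11 − 5·2
1 = −5·101 + 46·11
213⁻¹ ≡ 46 (mod 101), so k ≡ 46·75 ≡ 16 (mod 101).
x = 12 + 213·16 = 3420.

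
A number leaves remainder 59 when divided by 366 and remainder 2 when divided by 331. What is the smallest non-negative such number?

Write x = 59 + 366·k. Then 366·k ≡ 2 − 59 ≡ 274 (mod 331).
Need 366⁻¹ mod 331. Extended Euclid on (331, 35):
331 = 9*35 + 16
35 = 2*16 + 3
16 = 5*3 + 1
3 = 3*1 + 0
Back-substitute:
1 = 16 − 5·3
1 = −5·35 + 11·16
1 = 11·331 − 104·35
366⁻¹ ≡ 227 (mod 331), so k ≡ 227·274 ≡ 301 (mod 331).
x = 59 + 366·301 = 110225.

110225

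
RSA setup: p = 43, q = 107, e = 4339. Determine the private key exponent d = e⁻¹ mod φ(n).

4255

φ(n) = (p−1)(q−1) = 42·106 = 4452.
Need d with 4339·d ≡ 1 (mod 4452). Apply the extended Euclidean algorithm:
4452 = 1×4339 + 113
4339 = 38×113 + 45
113 = 2×45 + 23
45 = 1×23 + 22
23 = 1×22 + 1
22 = 22×1 + 0
Back-substitute:
1 = 23 − 22
1 = −45 + 2·23
1 = 2·113 − 5·45
1 = −5·4339 + 192·113
1 = 192·4452 − 197·4339
So 4339·(-197) ≡ 1 (mod 4452), hence d ≡ -197 ≡ 4255 (mod 4452).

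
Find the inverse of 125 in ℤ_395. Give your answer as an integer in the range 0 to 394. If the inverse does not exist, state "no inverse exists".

no inverse exists

Euclidean algorithm on 395, 125:
395 = 3*125 + 20
125 = 6*20 + 5
20 = 4*5 + 0
gcd(125, 395) = 5 ≠ 1, so 125 has no multiplicative inverse modulo 395.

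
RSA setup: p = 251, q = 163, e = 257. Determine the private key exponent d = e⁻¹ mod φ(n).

27893

φ(n) = (p−1)(q−1) = 250·162 = 40500.
Need d with 257·d ≡ 1 (mod 40500). Apply the extended Euclidean algorithm:
40500 = 157·257 + 151
257 = 1·151 + 106
151 = 1·106 + 45
106 = 2·45 + 16
45 = 2·16 + 13
16 = 1·13 + 3
13 = 4·3 + 1
3 = 3·1 + 0
Back-substitute:
1 = 13 − 4·3
1 = −4·16 + 5·13
1 = 5·45 − 14·16
1 = −14·106 + 33·45
1 = 33·151 − 47·106
1 = −47·257 + 80·151
1 = 80·40500 − 12607·257
So 257·(-12607) ≡ 1 (mod 40500), hence d ≡ -12607 ≡ 27893 (mod 40500).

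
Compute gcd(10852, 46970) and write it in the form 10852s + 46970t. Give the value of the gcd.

Repeated division:
46970 = 4*10852 + 3562
10852 = 3*3562 + 166
3562 = 21*166 + 76
166 = 2*76 + 14
76 = 5*14 + 6
14 = 2*6 + 2
6 = 3*2 + 0
gcd(10852, 46970) = 2.
Working backward:
2 = 14 − 2·6
2 = −2·76 + 11·14
2 = 11·166 − 24·76
2 = −24·3562 + 515·166
2 = 515·10852 − 1569·3562
2 = −1569·46970 + 6791·10852
So 2 = (-1569)·46970 + (6791)·10852.

2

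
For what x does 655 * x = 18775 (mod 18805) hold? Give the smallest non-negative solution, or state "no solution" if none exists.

First find gcd(655, 18805):
18805 = 28·655 + 465
655 = 1·465 + 190
465 = 2·190 + 85
190 = 2·85 + 20
85 = 4·20 + 5
20 = 4·5 + 0
gcd = 5 and 5 | 18775, so solutions exist. Divide through by 5: 131x ≡ 3755 (mod 3761).
Now find 131⁻¹ mod 3761:
3761 = 28*131 + 93
131 = 1*93 + 38
93 = 2*38 + 17
38 = 2*17 + 4
17 = 4*4 + 1
4 = 4*1 + 0
Back-substitute:
1 = 17 − 4·4
1 = −4·38 + 9·17
1 = 9·93 − 22·38
1 = −22·131 + 31·93
1 = 31·3761 − 890·131
So 131·(-890) ≡ 1 (mod 3761), i.e. 131⁻¹ ≡ 2871.
Then x ≡ 2871·3755 ≡ 1579 (mod 3761); the smallest non-negative solution is x = 1579.

1579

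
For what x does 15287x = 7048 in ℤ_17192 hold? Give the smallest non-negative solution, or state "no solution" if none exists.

First find gcd(15287, 17192):
17192 = 1*15287 + 1905
15287 = 8*1905 + 47
1905 = 40*47 + 25
47 = 1*25 + 22
25 = 1*22 + 3
22 = 7*3 + 1
3 = 3*1 + 0
gcd = 1, so a unique solution mod 17192 exists.
Back-substitute for the Bézout coefficients:
1 = 22 − 7·3
1 = −7·25 + 8·22
1 = 8·47 − 15·25
1 = −15·1905 + 608·47
1 = 608·15287 − 4879·1905
1 = −4879·17192 + 5487·15287
So 15287·(5487) ≡ 1 (mod 17192), giving 15287⁻¹ ≡ 5487.
x ≡ 15287⁻¹·7048 ≡ 5487·7048 ≡ 7568 (mod 17192).

7568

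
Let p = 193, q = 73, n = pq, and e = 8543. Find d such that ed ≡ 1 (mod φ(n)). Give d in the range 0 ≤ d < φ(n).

9887

φ(n) = (p−1)(q−1) = 192·72 = 13824.
Need d with 8543·d ≡ 1 (mod 13824). Apply the extended Euclidean algorithm:
13824 = 1×8543 + 5281
8543 = 1×5281 + 3262
5281 = 1×3262 + 2019
3262 = 1×2019 + 1243
2019 = 1×1243 + 776
1243 = 1×776 + 467
776 = 1×467 + 309
467 = 1×309 + 158
309 = 1×158 + 151
158 = 1×151 + 7
151 = 21×7 + 4
7 = 1×4 + 3
4 = 1×3 + 1
3 = 3×1 + 0
Back-substitute:
1 = 4 − 3
1 = −7 + 2·4
1 = 2·151 − 43·7
1 = −43·158 + 45·151
1 = 45·309 − 88·158
1 = −88·467 + 133·309
1 = 133·776 − 221·467
1 = −221·1243 + 354·776
1 = 354·2019 − 575·1243
1 = −575·3262 + 929·2019
1 = 929·5281 − 1504·3262
1 = −1504·8543 + 2433·5281
1 = 2433·13824 − 3937·8543
So 8543·(-3937) ≡ 1 (mod 13824), hence d ≡ -3937 ≡ 9887 (mod 13824).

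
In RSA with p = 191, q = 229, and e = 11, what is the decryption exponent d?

φ(n) = (p−1)(q−1) = 190·228 = 43320.
Need d with 11·d ≡ 1 (mod 43320). Apply the extended Euclidean algorithm:
43320 = 3938·11 + 2
11 = 5·2 + 1
2 = 2·1 + 0
Back-substitute:
1 = 11 − 5·2
1 = −5·43320 + 19691·11
So 11·19691 ≡ 1 (mod 43320), hence d = 19691.

19691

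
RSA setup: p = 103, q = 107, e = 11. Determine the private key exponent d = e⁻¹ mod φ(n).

983

φ(n) = (p−1)(q−1) = 102·106 = 10812.
Need d with 11·d ≡ 1 (mod 10812). Apply the extended Euclidean algorithm:
10812 = 982*11 + 10
11 = 1*10 + 1
10 = 10*1 + 0
Back-substitute:
1 = 11 − 10
1 = −10812 + 983·11
So 11·983 ≡ 1 (mod 10812), hence d = 983.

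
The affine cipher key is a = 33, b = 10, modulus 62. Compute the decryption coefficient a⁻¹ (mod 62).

47

gcd(62, 33) by repeated division:
62 = 1·33 + 29
33 = 1·29 + 4
29 = 7·4 + 1
4 = 4·1 + 0
Since gcd(33, 62) = 1, back-substitute to write 1 as a combination:
1 = 29 − 7·4
1 = −7·33 + 8·29
1 = 8·62 − 15·33
Hence 33⁻¹ ≡ -15 ≡ 47 (mod 62).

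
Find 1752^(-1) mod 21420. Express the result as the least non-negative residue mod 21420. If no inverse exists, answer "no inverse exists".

Compute gcd(1752, 21420):
21420 = 12*1752 + 396
1752 = 4*396 + 168
396 = 2*168 + 60
168 = 2*60 + 48
60 = 1*48 + 12
48 = 4*12 + 0
Since gcd = 12 > 1, 1752 is not a unit mod 21420.

no inverse exists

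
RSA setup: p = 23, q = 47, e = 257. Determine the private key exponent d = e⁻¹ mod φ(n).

φ(n) = (p−1)(q−1) = 22·46 = 1012.
Need d with 257·d ≡ 1 (mod 1012). Apply the extended Euclidean algorithm:
1012 = 3×257 + 241
257 = 1×241 + 16
241 = 15×16 + 1
16 = 16×1 + 0
Back-substitute:
1 = 241 − 15·16
1 = −15·257 + 16·241
1 = 16·1012 − 63·257
So 257·(-63) ≡ 1 (mod 1012), hence d ≡ -63 ≡ 949 (mod 1012).

949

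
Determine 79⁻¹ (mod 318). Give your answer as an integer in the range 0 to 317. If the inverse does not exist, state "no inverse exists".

157

gcd(318, 79) by repeated division:
318 = 4*79 + 2
79 = 39*2 + 1
2 = 2*1 + 0
The gcd is 1. Working backward:
1 = 79 − 39·2
1 = −39·318 + 157·79
So 79·157 ≡ 1 (mod 318).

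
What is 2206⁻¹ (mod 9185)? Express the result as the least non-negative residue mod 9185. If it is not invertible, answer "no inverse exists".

gcd(9185, 2206) by repeated division:
9185 = 4*2206 + 361
2206 = 6*361 + 40
361 = 9*40 + 1
40 = 40*1 + 0
gcd = 1, so the inverse exists. Back-substitute:
1 = 361 − 9·40
1 = −9·2206 + 55·361
1 = 55·9185 − 229·2206
Hence 2206⁻¹ ≡ -229 ≡ 8956 (mod 9185).

8956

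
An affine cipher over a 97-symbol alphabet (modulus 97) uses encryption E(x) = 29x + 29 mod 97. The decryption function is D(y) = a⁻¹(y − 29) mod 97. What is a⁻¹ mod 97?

Extended Euclidean algorithm:
97 = 3*29 + 10
29 = 2*10 + 9
10 = 1*9 + 1
9 = 9*1 + 0
The gcd is 1. Working backward:
1 = 10 − 9
1 = −29 + 3·10
1 = 3·97 − 10·29
Thus 29·(-10) ≡ 1 (mod 97); reducing, -10 mod 97 = 87.

87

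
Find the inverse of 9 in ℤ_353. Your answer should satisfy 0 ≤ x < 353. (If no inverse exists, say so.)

Extended Euclidean algorithm:
353 = 39*9 + 2
9 = 4*2 + 1
2 = 2*1 + 0
gcd = 1, so the inverse exists. Back-substitute:
1 = 9 − 4·2
1 = −4·353 + 157·9
So 9·157 ≡ 1 (mod 353).

157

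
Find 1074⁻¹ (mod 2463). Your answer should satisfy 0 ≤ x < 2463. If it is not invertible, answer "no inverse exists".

Euclidean algorithm on 2463, 1074:
2463 = 2·1074 + 315
1074 = 3·315 + 129
315 = 2·129 + 57
129 = 2·57 + 15
57 = 3·15 + 12
15 = 1·12 + 3
12 = 4·3 + 0
The gcd is 3, not 1, hence no inverse exists.

no inverse exists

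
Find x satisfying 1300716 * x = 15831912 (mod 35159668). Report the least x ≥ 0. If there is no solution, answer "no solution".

4970123

First find gcd(1300716, 35159668):
35159668 = 27*1300716 + 40336
1300716 = 32*40336 + 9964
40336 = 4*9964 + 480
9964 = 20*480 + 364
480 = 1*364 + 116
364 = 3*116 + 16
116 = 7*16 + 4
16 = 4*4 + 0
gcd = 4 and 4 | 15831912, so solutions exist. Divide through by 4: 325179x ≡ 3957978 (mod 8789917).
Now find 325179⁻¹ mod 8789917:
8789917 = 27*325179 + 10084
325179 = 32*10084 + 2491
10084 = 4*2491 + 120
2491 = 20*120 + 91
120 = 1*91 + 29
91 = 3*29 + 4
29 = 7*4 + 1
4 = 4*1 + 0
Back-substitute:
1 = 29 − 7·4
1 = −7·91 + 22·29
1 = 22·120 − 29·91
1 = −29·2491 + 602·120
1 = 602·10084 − 2437·2491
1 = −2437·325179 + 78586·10084
1 = 78586·8789917 − 2124259·325179
So 325179·(-2124259) ≡ 1 (mod 8789917), i.e. 325179⁻¹ ≡ 6665658.
Then x ≡ 6665658·3957978 ≡ 4970123 (mod 8789917); the smallest non-negative solution is x = 4970123.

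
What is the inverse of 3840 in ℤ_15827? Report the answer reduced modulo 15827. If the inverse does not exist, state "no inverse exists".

Run Euclid on (15827, 3840):
15827 = 4×3840 + 467
3840 = 8×467 + 104
467 = 4×104 + 51
104 = 2×51 + 2
51 = 25×2 + 1
2 = 2×1 + 0
gcd = 1, so the inverse exists. Back-substitute:
1 = 51 − 25·2
1 = −25·104 + 51·51
1 = 51·467 − 229·104
1 = −229·3840 + 1883·467
1 = 1883·15827 − 7761·3840
So 3840·(-7761) ≡ 1 (mod 15827), and -7761 ≡ 8066 (mod 15827).

8066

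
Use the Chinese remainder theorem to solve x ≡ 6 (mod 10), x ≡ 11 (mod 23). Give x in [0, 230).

Write x = 6 + 10·k. Then 10·k ≡ 11 − 6 ≡ 5 (mod 23).
Need 10⁻¹ mod 23. Extended Euclid on (23, 10):
23 = 2·10 + 3
10 = 3·3 + 1
3 = 3·1 + 0
Back-substitute:
1 = 10 − 3·3
1 = −3·23 + 7·10
10⁻¹ ≡ 7 (mod 23), so k ≡ 7·5 ≡ 12 (mod 23).
x = 6 + 10·12 = 126.

126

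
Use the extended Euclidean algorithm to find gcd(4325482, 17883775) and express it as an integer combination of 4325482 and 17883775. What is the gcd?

Repeated division:
17883775 = 4*4325482 + 581847
4325482 = 7*581847 + 252553
581847 = 2*252553 + 76741
252553 = 3*76741 + 22330
76741 = 3*22330 + 9751
22330 = 2*9751 + 2828
9751 = 3*2828 + 1267
2828 = 2*1267 + 294
1267 = 4*294 + 91
294 = 3*91 + 21
91 = 4*21 + 7
21 = 3*7 + 0
gcd(4325482, 17883775) = 7.
Express as a combination:
7 = 91 − 4·21
7 = −4·294 + 13·91
7 = 13·1267 − 56·294
7 = −56·2828 + 125·1267
7 = 125·9751 − 431·2828
7 = −431·22330 + 987·9751
7 = 987·76741 − 3392·22330
7 = −3392·252553 + 11163·76741
7 = 11163·581847 − 25718·252553
7 = −25718·4325482 + 191189·581847
7 = 191189·17883775 − 790474·4325482
So 7 = (191189)·17883775 + (-790474)·4325482.

7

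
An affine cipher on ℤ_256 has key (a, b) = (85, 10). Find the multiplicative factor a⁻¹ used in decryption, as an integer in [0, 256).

Run Euclid on (256, 85):
256 = 3*85 + 1
85 = 85*1 + 0
The gcd is 1. Working backward:
1 = 256 − 3·85
Thus 85·(-3) ≡ 1 (mod 256); reducing, -3 mod 256 = 253.

253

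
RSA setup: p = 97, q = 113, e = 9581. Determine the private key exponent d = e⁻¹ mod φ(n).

101

φ(n) = (p−1)(q−1) = 96·112 = 10752.
Need d with 9581·d ≡ 1 (mod 10752). Apply the extended Euclidean algorithm:
10752 = 1*9581 + 1171
9581 = 8*1171 + 213
1171 = 5*213 + 106
213 = 2*106 + 1
106 = 106*1 + 0
Back-substitute:
1 = 213 − 2·106
1 = −2·1171 + 11·213
1 = 11·9581 − 90·1171
1 = −90·10752 + 101·9581
So 9581·101 ≡ 1 (mod 10752), hence d = 101.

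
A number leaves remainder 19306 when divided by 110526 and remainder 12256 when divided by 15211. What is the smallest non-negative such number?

Write x = 19306 + 110526·k. Then 110526·k ≡ 12256 − 19306 ≡ 8161 (mod 15211).
Need 110526⁻¹ mod 15211. Extended Euclid on (15211, 4049):
15211 = 3·4049 + 3064
4049 = 1·3064 + 985
3064 = 3·985 + 109
985 = 9·109 + 4
109 = 27·4 + 1
4 = 4·1 + 0
Back-substitute:
1 = 109 − 27·4
1 = −27·985 + 244·109
1 = 244·3064 − 759·985
1 = −759·4049 + 1003·3064
1 = 1003·15211 − 3768·4049
110526⁻¹ ≡ 11443 (mod 15211), so k ≡ 11443·8161 ≡ 5994 (mod 15211).
x = 19306 + 110526·5994 = 662512150.

662512150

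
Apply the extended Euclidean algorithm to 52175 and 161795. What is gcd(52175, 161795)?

5

Repeated division:
161795 = 3×52175 + 5270
52175 = 9×5270 + 4745
5270 = 1×4745 + 525
4745 = 9×525 + 20
525 = 26×20 + 5
20 = 4×5 + 0
gcd(52175, 161795) = 5.
Express as a combination:
5 = 525 − 26·20
5 = −26·4745 + 235·525
5 = 235·5270 − 261·4745
5 = −261·52175 + 2584·5270
5 = 2584·161795 − 8013·52175
So 5 = (2584)·161795 + (-8013)·52175.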